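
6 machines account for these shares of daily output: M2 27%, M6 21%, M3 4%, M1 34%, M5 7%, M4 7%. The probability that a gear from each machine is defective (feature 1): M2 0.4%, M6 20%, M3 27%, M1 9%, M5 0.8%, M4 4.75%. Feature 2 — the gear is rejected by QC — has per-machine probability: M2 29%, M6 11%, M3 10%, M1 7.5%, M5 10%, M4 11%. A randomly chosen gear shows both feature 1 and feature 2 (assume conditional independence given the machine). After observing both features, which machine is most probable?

Unnormalized posteriors (prior × likelihood):
  M2: 0.27 × 0.004 × 0.29 = 0.0003132
  M6: 0.21 × 0.2 × 0.11 = 0.00462
  M3: 0.04 × 0.27 × 0.1 = 0.00108
  M1: 0.34 × 0.09 × 0.075 = 0.002295
  M5: 0.07 × 0.008 × 0.1 = 0.000056
  M4: 0.07 × 0.0475 × 0.11 = 0.00036575
Total = 0.00872995.
Largest term belongs to M6, so M6 is most probable.

M6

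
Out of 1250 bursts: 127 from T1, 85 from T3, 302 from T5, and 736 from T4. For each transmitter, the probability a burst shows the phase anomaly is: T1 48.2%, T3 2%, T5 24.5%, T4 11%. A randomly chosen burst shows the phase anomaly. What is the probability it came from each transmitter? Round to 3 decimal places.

T1 0.281, T3 0.008, T5 0.340, T4 0.372

Unnormalized posteriors (prior × likelihood):
  T1: 0.1016 × 0.482 = 0.0489712
  T3: 0.068 × 0.02 = 0.00136
  T5: 0.2416 × 0.245 = 0.059192
  T4: 0.5888 × 0.11 = 0.064768
Total = 0.1742912.
P(T1 | anomaly) = 0.0489712/0.1742912 ≈ 0.281
P(T3 | anomaly) = 0.00136/0.1742912 ≈ 0.008
P(T5 | anomaly) = 0.059192/0.1742912 ≈ 0.340
P(T4 | anomaly) = 0.064768/0.1742912 ≈ 0.372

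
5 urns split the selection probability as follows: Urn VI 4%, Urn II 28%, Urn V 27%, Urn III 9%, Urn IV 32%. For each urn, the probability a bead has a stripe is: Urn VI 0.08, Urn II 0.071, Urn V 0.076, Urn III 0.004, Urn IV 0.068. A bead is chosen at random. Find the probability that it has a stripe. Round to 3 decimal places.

0.066

Prior × likelihood for each hypothesis:
  Urn VI: 0.04 × 0.08 = 0.0032
  Urn II: 0.28 × 0.071 = 0.01988
  Urn V: 0.27 × 0.076 = 0.02052
  Urn III: 0.09 × 0.004 = 0.00036
  Urn IV: 0.32 × 0.068 = 0.02176
P(striped) = 0.0032 + 0.01988 + 0.02052 + 0.00036 + 0.02176 = 0.06572 → 0.066.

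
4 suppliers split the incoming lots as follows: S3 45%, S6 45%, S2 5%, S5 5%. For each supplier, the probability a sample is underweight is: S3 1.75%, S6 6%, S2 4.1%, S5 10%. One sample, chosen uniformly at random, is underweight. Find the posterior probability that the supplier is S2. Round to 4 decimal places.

Unnormalized posteriors (prior × likelihood):
  S3: 0.45 × 0.0175 = 0.007875
  S6: 0.45 × 0.06 = 0.027
  S2: 0.05 × 0.041 = 0.00205
  S5: 0.05 × 0.1 = 0.005
Total = 0.041925.
P(S2 | evidence) = 0.00205 / 0.041925 ≈ 0.0489.

0.0489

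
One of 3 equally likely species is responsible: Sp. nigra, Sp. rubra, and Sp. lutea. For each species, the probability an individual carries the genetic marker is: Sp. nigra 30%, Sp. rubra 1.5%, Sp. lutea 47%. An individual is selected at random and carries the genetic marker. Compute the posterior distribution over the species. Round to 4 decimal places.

With a uniform prior (1/3 each), posterior ∝ likelihood:
  Sp. nigra: 0.3
  Sp. rubra: 0.015
  Sp. lutea: 0.47
Sum = 0.785.
P(Sp. nigra | marker) = 0.3/0.785 ≈ 0.3822
P(Sp. rubra | marker) = 0.015/0.785 ≈ 0.0191
P(Sp. lutea | marker) = 0.47/0.785 ≈ 0.5987
(Check: 0.3822+0.0191+0.5987 = 1.0000.)

Sp. nigra 0.3822, Sp. rubra 0.0191, Sp. lutea 0.5987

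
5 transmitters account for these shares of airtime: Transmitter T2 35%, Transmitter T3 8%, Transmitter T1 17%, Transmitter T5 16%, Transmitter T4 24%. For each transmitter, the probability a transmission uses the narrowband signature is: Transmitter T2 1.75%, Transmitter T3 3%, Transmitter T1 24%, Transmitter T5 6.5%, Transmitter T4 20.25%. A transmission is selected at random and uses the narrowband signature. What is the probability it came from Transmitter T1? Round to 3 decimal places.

0.377

Prior × likelihood for each hypothesis:
  Transmitter T2: 0.35 × 0.0175 = 0.006125
  Transmitter T3: 0.08 × 0.03 = 0.0024
  Transmitter T1: 0.17 × 0.24 = 0.0408
  Transmitter T5: 0.16 × 0.065 = 0.0104
  Transmitter T4: 0.24 × 0.2025 = 0.0486
Total = 0.108325.
P(Transmitter T1 | evidence) = 0.0408 / 0.108325 ≈ 0.377.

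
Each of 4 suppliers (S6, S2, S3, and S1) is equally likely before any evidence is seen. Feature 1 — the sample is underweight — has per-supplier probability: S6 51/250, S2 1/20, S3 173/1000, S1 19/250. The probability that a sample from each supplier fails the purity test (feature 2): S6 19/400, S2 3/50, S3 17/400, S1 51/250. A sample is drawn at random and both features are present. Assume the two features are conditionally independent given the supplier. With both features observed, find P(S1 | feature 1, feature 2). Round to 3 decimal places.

0.436

With a uniform prior (1/4 each), posterior ∝ likelihood:
  S6: 0.204 × 0.0475 = 0.00969
  S2: 0.05 × 0.06 = 0.003
  S3: 0.173 × 0.0425 = 0.0073525
  S1: 0.076 × 0.204 = 0.015504
Total = 0.0355465.
P(S1 | evidence) = 0.015504 / 0.0355465 ≈ 0.436.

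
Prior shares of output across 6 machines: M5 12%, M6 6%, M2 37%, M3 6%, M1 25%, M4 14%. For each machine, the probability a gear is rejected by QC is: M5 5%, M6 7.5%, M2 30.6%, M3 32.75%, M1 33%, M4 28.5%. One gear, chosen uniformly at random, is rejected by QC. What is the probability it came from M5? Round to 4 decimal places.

0.0226

Prior × likelihood for each hypothesis:
  M5: 0.12 × 0.05 = 0.006
  M6: 0.06 × 0.075 = 0.0045
  M2: 0.37 × 0.306 = 0.11322
  M3: 0.06 × 0.3275 = 0.01965
  M1: 0.25 × 0.33 = 0.0825
  M4: 0.14 × 0.285 = 0.0399
Normalizing constant = 0.26577.
P(M5 | evidence) = 0.006 / 0.26577 ≈ 0.0226.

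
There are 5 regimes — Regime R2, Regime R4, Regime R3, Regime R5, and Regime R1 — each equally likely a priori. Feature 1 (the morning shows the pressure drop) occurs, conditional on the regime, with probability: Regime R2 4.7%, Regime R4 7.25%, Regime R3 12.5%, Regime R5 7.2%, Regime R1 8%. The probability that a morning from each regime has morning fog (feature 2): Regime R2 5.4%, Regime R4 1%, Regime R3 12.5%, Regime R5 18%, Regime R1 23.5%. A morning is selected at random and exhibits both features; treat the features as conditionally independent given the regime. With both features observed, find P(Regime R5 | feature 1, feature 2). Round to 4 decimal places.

Since the prior is uniform, the posterior is proportional to the likelihood:
  Regime R2: 0.047 × 0.054 = 0.002538
  Regime R4: 0.0725 × 0.01 = 0.000725
  Regime R3: 0.125 × 0.125 = 0.015625
  Regime R5: 0.072 × 0.18 = 0.01296
  Regime R1: 0.08 × 0.235 = 0.0188
Total = 0.050648.
P(Regime R5 | evidence) = 0.01296 / 0.050648 ≈ 0.2559.

0.2559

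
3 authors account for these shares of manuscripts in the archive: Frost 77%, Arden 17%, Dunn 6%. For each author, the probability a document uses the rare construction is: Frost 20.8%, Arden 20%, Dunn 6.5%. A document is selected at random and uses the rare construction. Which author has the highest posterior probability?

Frost

By Bayes' rule, posterior ∝ prior × likelihood:
  Frost: 0.77 × 0.208 = 0.16016
  Arden: 0.17 × 0.2 = 0.034
  Dunn: 0.06 × 0.065 = 0.0039
Normalizing constant = 0.19806.
Largest term belongs to Frost, so Frost is most probable.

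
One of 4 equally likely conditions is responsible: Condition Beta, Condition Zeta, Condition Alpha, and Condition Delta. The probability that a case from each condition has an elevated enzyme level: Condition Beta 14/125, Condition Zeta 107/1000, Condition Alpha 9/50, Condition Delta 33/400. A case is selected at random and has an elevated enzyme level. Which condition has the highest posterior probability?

Condition Alpha

Since the prior is uniform, the posterior is proportional to the likelihood:
  Condition Beta: 0.112
  Condition Zeta: 0.107
  Condition Alpha: 0.18
  Condition Delta: 0.0825
Sum = 0.4815.
Largest term belongs to Condition Alpha, so Condition Alpha is most probable.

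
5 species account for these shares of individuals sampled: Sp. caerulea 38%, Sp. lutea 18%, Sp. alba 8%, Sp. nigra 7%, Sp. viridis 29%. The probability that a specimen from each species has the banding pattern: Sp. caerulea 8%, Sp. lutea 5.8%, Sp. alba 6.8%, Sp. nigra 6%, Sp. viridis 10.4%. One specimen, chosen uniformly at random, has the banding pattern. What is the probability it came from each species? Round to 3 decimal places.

Sp. caerulea 0.377, Sp. lutea 0.129, Sp. alba 0.067, Sp. nigra 0.052, Sp. viridis 0.374

Compute prior × likelihood for every hypothesis:
  Sp. caerulea: 0.38 × 0.08 = 0.0304
  Sp. lutea: 0.18 × 0.058 = 0.01044
  Sp. alba: 0.08 × 0.068 = 0.00544
  Sp. nigra: 0.07 × 0.06 = 0.0042
  Sp. viridis: 0.29 × 0.104 = 0.03016
Sum = 0.08064.
P(Sp. caerulea | banded) = 0.0304/0.08064 ≈ 0.377
P(Sp. lutea | banded) = 0.01044/0.08064 ≈ 0.129
P(Sp. alba | banded) = 0.00544/0.08064 ≈ 0.067
P(Sp. nigra | banded) = 0.0042/0.08064 ≈ 0.052
P(Sp. viridis | banded) = 0.03016/0.08064 ≈ 0.374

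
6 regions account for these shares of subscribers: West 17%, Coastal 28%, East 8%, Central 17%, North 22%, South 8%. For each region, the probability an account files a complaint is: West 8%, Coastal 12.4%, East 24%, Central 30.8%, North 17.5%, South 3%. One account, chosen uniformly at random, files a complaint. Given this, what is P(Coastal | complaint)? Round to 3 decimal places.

Unnormalized posteriors (prior × likelihood):
  West: 0.17 × 0.08 = 0.0136
  Coastal: 0.28 × 0.124 = 0.03472
  East: 0.08 × 0.24 = 0.0192
  Central: 0.17 × 0.308 = 0.05236
  North: 0.22 × 0.175 = 0.0385
  South: 0.08 × 0.03 = 0.0024
Normalizing constant = 0.16078.
P(Coastal | evidence) = 0.03472 / 0.16078 ≈ 0.216.

0.216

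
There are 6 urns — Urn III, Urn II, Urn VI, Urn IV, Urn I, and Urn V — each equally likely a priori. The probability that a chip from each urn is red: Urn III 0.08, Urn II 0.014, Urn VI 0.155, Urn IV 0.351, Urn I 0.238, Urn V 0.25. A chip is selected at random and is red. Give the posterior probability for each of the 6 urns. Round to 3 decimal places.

With a uniform prior (1/6 each), posterior ∝ likelihood:
  Urn III: 0.08
  Urn II: 0.014
  Urn VI: 0.155
  Urn IV: 0.351
  Urn I: 0.238
  Urn V: 0.25
Sum = 1.088.
P(Urn III | red) = 0.08/1.088 ≈ 0.074
P(Urn II | red) = 0.014/1.088 ≈ 0.013
P(Urn VI | red) = 0.155/1.088 ≈ 0.142
P(Urn IV | red) = 0.351/1.088 ≈ 0.323
P(Urn I | red) = 0.238/1.088 ≈ 0.219
P(Urn V | red) = 0.25/1.088 ≈ 0.230
(Check: 0.074+0.013+0.142+0.323+0.219+0.230 = 1.001.)

Urn III 0.074, Urn II 0.013, Urn VI 0.142, Urn IV 0.323, Urn I 0.219, Urn V 0.230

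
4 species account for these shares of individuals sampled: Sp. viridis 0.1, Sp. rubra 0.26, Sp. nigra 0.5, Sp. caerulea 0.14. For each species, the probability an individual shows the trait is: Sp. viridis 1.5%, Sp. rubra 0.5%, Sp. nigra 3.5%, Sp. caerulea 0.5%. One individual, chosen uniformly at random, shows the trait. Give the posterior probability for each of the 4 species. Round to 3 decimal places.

Sp. viridis 0.071, Sp. rubra 0.062, Sp. nigra 0.833, Sp. caerulea 0.033

Unnormalized posteriors (prior × likelihood):
  Sp. viridis: 0.1 × 0.015 = 0.0015
  Sp. rubra: 0.26 × 0.005 = 0.0013
  Sp. nigra: 0.5 × 0.035 = 0.0175
  Sp. caerulea: 0.14 × 0.005 = 0.0007
Total = 0.021.
P(Sp. viridis | trait) = 0.0015/0.021 ≈ 0.071
P(Sp. rubra | trait) = 0.0013/0.021 ≈ 0.062
P(Sp. nigra | trait) = 0.0175/0.021 ≈ 0.833
P(Sp. caerulea | trait) = 0.0007/0.021 ≈ 0.033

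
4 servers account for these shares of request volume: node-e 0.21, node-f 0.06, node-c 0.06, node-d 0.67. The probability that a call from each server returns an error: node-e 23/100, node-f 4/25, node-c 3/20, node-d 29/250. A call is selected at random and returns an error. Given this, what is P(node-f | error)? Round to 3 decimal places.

Prior × likelihood for each hypothesis:
  node-e: 0.21 × 0.23 = 0.0483
  node-f: 0.06 × 0.16 = 0.0096
  node-c: 0.06 × 0.15 = 0.009
  node-d: 0.67 × 0.116 = 0.07772
Sum = 0.14462.
P(node-f | evidence) = 0.0096 / 0.14462 ≈ 0.066.

0.066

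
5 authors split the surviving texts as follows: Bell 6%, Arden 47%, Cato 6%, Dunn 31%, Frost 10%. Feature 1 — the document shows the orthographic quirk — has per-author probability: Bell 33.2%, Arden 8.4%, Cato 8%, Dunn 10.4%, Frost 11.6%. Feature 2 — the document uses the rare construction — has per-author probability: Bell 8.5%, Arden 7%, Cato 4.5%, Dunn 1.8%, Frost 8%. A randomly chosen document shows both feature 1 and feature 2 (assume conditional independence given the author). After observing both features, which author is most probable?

Compute prior × likelihood for every hypothesis:
  Bell: 0.06 × 0.332 × 0.085 = 0.0016932
  Arden: 0.47 × 0.084 × 0.07 = 0.0027636
  Cato: 0.06 × 0.08 × 0.045 = 0.000216
  Dunn: 0.31 × 0.104 × 0.018 = 0.00058032
  Frost: 0.1 × 0.116 × 0.08 = 0.000928
Total = 0.00618112.
Largest term belongs to Arden, so Arden is most probable.

Arden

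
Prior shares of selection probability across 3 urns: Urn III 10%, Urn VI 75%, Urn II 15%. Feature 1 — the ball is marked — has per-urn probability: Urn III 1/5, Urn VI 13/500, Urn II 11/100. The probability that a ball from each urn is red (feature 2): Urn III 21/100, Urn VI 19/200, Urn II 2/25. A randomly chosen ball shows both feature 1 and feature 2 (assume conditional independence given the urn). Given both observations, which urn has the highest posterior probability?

Urn III

Unnormalized posteriors (prior × likelihood):
  Urn III: 0.1 × 0.2 × 0.21 = 0.0042
  Urn VI: 0.75 × 0.026 × 0.095 = 0.0018525
  Urn II: 0.15 × 0.11 × 0.08 = 0.00132
Sum = 0.0073725.
Largest term belongs to Urn III, so Urn III is most probable.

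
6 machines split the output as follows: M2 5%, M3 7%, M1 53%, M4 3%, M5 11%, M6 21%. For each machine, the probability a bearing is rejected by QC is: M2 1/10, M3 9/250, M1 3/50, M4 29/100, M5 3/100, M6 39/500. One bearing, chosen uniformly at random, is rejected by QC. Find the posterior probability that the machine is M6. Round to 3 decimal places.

Compute prior × likelihood for every hypothesis:
  M2: 0.05 × 0.1 = 0.005
  M3: 0.07 × 0.036 = 0.00252
  M1: 0.53 × 0.06 = 0.0318
  M4: 0.03 × 0.29 = 0.0087
  M5: 0.11 × 0.03 = 0.0033
  M6: 0.21 × 0.078 = 0.01638
Normalizing constant = 0.0677.
P(M6 | evidence) = 0.01638 / 0.0677 ≈ 0.242.

0.242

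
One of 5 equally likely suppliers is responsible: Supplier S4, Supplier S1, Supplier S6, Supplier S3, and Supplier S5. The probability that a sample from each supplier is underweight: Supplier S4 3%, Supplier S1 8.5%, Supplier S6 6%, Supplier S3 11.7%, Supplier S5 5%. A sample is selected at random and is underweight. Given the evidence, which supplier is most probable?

Since the prior is uniform, the posterior is proportional to the likelihood:
  Supplier S4: 0.03
  Supplier S1: 0.085
  Supplier S6: 0.06
  Supplier S3: 0.117
  Supplier S5: 0.05
Normalizing constant = 0.342.
Largest term belongs to Supplier S3, so Supplier S3 is most probable.

Supplier S3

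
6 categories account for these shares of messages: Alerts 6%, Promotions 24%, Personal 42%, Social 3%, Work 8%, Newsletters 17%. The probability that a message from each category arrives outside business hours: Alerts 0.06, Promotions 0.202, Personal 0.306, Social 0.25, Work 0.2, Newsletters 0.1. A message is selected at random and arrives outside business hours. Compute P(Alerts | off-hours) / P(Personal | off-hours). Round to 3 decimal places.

Compute prior × likelihood for every hypothesis:
  Alerts: 0.06 × 0.06 = 0.0036
  Promotions: 0.24 × 0.202 = 0.04848
  Personal: 0.42 × 0.306 = 0.12852
  Social: 0.03 × 0.25 = 0.0075
  Work: 0.08 × 0.2 = 0.016
  Newsletters: 0.17 × 0.1 = 0.017
Normalizing constant = 0.2211.
The ratio is 0.0036 / 0.12852 (the normalizer cancels) = 0.028.

0.028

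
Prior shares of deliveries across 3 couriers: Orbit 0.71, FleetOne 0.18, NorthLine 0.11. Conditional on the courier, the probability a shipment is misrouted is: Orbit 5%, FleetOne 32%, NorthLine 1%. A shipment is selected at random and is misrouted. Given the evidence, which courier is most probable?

By Bayes' rule, posterior ∝ prior × likelihood:
  Orbit: 0.71 × 0.05 = 0.0355
  FleetOne: 0.18 × 0.32 = 0.0576
  NorthLine: 0.11 × 0.01 = 0.0011
Normalizing constant = 0.0942.
Largest term belongs to FleetOne, so FleetOne is most probable.

FleetOne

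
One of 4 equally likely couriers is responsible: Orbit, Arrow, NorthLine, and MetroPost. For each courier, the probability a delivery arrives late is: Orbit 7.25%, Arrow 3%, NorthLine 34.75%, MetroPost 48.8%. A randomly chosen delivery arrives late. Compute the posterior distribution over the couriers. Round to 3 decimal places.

Since the prior is uniform, the posterior is proportional to the likelihood:
  Orbit: 0.0725
  Arrow: 0.03
  NorthLine: 0.3475
  MetroPost: 0.488
Sum = 0.938.
P(Orbit | late) = 0.0725/0.938 ≈ 0.077
P(Arrow | late) = 0.03/0.938 ≈ 0.032
P(NorthLine | late) = 0.3475/0.938 ≈ 0.370
P(MetroPost | late) = 0.488/0.938 ≈ 0.520

Orbit 0.077, Arrow 0.032, NorthLine 0.370, MetroPost 0.520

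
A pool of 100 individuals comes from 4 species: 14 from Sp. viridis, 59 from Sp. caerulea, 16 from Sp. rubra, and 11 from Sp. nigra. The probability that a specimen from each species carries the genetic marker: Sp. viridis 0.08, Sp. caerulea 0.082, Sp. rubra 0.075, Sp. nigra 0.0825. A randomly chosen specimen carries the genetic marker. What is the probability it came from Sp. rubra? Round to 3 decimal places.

By Bayes' rule, posterior ∝ prior × likelihood:
  Sp. viridis: 0.14 × 0.08 = 0.0112
  Sp. caerulea: 0.59 × 0.082 = 0.04838
  Sp. rubra: 0.16 × 0.075 = 0.012
  Sp. nigra: 0.11 × 0.0825 = 0.009075
Normalizing constant = 0.080655.
P(Sp. rubra | evidence) = 0.012 / 0.080655 ≈ 0.149.

0.149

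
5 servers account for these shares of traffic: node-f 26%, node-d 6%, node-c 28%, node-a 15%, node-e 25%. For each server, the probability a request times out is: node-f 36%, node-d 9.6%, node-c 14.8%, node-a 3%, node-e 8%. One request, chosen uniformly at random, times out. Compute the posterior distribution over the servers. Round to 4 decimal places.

node-f 0.5662, node-d 0.0348, node-c 0.2507, node-a 0.0272, node-e 0.1210

By Bayes' rule, posterior ∝ prior × likelihood:
  node-f: 0.26 × 0.36 = 0.0936
  node-d: 0.06 × 0.096 = 0.00576
  node-c: 0.28 × 0.148 = 0.04144
  node-a: 0.15 × 0.03 = 0.0045
  node-e: 0.25 × 0.08 = 0.02
Sum = 0.1653.
P(node-f | timeout) = 0.0936/0.1653 ≈ 0.5662
P(node-d | timeout) = 0.00576/0.1653 ≈ 0.0348
P(node-c | timeout) = 0.04144/0.1653 ≈ 0.2507
P(node-a | timeout) = 0.0045/0.1653 ≈ 0.0272
P(node-e | timeout) = 0.02/0.1653 ≈ 0.1210
(Check: 0.5662+0.0348+0.2507+0.0272+0.1210 = 0.9999.)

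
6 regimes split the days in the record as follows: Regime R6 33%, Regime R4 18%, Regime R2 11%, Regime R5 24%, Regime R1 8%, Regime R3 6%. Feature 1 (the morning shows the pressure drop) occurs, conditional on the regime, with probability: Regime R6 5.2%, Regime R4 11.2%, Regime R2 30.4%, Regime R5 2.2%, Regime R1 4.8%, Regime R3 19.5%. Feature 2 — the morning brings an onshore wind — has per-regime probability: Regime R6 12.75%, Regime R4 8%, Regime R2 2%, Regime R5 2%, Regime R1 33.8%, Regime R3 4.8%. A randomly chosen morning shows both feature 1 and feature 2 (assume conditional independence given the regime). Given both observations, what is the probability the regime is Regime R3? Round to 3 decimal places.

0.087

Unnormalized posteriors (prior × likelihood):
  Regime R6: 0.33 × 0.052 × 0.1275 = 0.0021879
  Regime R4: 0.18 × 0.112 × 0.08 = 0.0016128
  Regime R2: 0.11 × 0.304 × 0.02 = 0.0006688
  Regime R5: 0.24 × 0.022 × 0.02 = 0.0001056
  Regime R1: 0.08 × 0.048 × 0.338 = 0.00129792
  Regime R3: 0.06 × 0.195 × 0.048 = 0.0005616
Sum = 0.00643462.
P(Regime R3 | evidence) = 0.0005616 / 0.00643462 ≈ 0.087.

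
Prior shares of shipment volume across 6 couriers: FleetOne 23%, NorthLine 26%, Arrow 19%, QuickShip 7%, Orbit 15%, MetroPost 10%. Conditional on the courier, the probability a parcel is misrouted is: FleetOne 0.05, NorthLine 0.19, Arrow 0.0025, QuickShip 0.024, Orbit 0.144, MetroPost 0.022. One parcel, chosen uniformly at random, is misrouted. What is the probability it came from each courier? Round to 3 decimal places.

FleetOne 0.132, NorthLine 0.569, Arrow 0.005, QuickShip 0.019, Orbit 0.249, MetroPost 0.025

Compute prior × likelihood for every hypothesis:
  FleetOne: 0.23 × 0.05 = 0.0115
  NorthLine: 0.26 × 0.19 = 0.0494
  Arrow: 0.19 × 0.0025 = 0.000475
  QuickShip: 0.07 × 0.024 = 0.00168
  Orbit: 0.15 × 0.144 = 0.0216
  MetroPost: 0.1 × 0.022 = 0.0022
Sum = 0.086855.
P(FleetOne | misrouted) = 0.0115/0.086855 ≈ 0.132
P(NorthLine | misrouted) = 0.0494/0.086855 ≈ 0.569
P(Arrow | misrouted) = 0.000475/0.086855 ≈ 0.005
P(QuickShip | misrouted) = 0.00168/0.086855 ≈ 0.019
P(Orbit | misrouted) = 0.0216/0.086855 ≈ 0.249
P(MetroPost | misrouted) = 0.0022/0.086855 ≈ 0.025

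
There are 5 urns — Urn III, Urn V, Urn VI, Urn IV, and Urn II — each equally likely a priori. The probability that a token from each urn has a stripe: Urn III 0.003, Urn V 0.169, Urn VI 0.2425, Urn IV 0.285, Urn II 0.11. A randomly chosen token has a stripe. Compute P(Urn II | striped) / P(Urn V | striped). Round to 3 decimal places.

With a uniform prior (1/5 each), posterior ∝ likelihood:
  Urn III: 0.003
  Urn V: 0.169
  Urn VI: 0.2425
  Urn IV: 0.285
  Urn II: 0.11
Sum = 0.8095.
The ratio is 0.11 / 0.169 (the normalizer cancels) = 0.651.

0.651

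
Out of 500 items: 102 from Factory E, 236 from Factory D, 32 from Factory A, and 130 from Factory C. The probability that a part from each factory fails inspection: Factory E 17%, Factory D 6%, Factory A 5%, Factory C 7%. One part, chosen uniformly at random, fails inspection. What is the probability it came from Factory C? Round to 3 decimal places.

Prior × likelihood for each hypothesis:
  Factory E: 0.204 × 0.17 = 0.03468
  Factory D: 0.472 × 0.06 = 0.02832
  Factory A: 0.064 × 0.05 = 0.0032
  Factory C: 0.26 × 0.07 = 0.0182
Normalizing constant = 0.0844.
P(Factory C | evidence) = 0.0182 / 0.0844 ≈ 0.216.

0.216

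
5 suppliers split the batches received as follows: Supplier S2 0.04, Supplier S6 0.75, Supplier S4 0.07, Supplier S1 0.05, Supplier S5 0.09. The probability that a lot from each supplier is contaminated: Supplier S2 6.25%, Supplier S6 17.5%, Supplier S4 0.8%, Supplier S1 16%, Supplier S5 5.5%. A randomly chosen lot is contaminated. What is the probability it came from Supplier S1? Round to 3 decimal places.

Compute prior × likelihood for every hypothesis:
  Supplier S2: 0.04 × 0.0625 = 0.0025
  Supplier S6: 0.75 × 0.175 = 0.13125
  Supplier S4: 0.07 × 0.008 = 0.00056
  Supplier S1: 0.05 × 0.16 = 0.008
  Supplier S5: 0.09 × 0.055 = 0.00495
Total = 0.14726.
P(Supplier S1 | evidence) = 0.008 / 0.14726 ≈ 0.054.

0.054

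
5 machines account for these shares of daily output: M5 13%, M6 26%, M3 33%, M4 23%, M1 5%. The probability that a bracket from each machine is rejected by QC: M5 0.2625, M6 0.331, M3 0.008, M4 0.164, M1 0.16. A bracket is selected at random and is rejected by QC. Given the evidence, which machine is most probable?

Unnormalized posteriors (prior × likelihood):
  M5: 0.13 × 0.2625 = 0.034125
  M6: 0.26 × 0.331 = 0.08606
  M3: 0.33 × 0.008 = 0.00264
  M4: 0.23 × 0.164 = 0.03772
  M1: 0.05 × 0.16 = 0.008
Normalizing constant = 0.168545.
Largest term belongs to M6, so M6 is most probable.

M6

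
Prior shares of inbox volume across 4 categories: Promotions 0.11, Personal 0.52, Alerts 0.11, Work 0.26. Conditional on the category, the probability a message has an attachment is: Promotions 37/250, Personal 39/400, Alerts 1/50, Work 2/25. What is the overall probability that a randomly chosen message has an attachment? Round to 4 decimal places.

Unnormalized posteriors (prior × likelihood):
  Promotions: 0.11 × 0.148 = 0.01628
  Personal: 0.52 × 0.0975 = 0.0507
  Alerts: 0.11 × 0.02 = 0.0022
  Work: 0.26 × 0.08 = 0.0208
P(attachment) = 0.01628 + 0.0507 + 0.0022 + 0.0208 = 0.08998 → 0.0900.

0.0900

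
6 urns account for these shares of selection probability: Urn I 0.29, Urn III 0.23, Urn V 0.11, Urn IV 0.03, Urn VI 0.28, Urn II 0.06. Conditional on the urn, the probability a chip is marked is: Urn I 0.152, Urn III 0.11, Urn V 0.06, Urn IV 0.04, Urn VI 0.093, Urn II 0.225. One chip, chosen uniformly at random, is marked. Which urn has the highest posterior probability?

Urn I

By Bayes' rule, posterior ∝ prior × likelihood:
  Urn I: 0.29 × 0.152 = 0.04408
  Urn III: 0.23 × 0.11 = 0.0253
  Urn V: 0.11 × 0.06 = 0.0066
  Urn IV: 0.03 × 0.04 = 0.0012
  Urn VI: 0.28 × 0.093 = 0.02604
  Urn II: 0.06 × 0.225 = 0.0135
Total = 0.11672.
Largest term belongs to Urn I, so Urn I is most probable.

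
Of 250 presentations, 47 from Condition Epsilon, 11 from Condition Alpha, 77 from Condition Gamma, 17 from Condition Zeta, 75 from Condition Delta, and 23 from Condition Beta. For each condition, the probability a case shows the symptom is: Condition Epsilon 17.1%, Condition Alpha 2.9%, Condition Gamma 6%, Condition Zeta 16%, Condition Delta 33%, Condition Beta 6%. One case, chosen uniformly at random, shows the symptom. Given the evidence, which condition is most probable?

Prior × likelihood for each hypothesis:
  Condition Epsilon: 0.188 × 0.171 = 0.032148
  Condition Alpha: 0.044 × 0.029 = 0.001276
  Condition Gamma: 0.308 × 0.06 = 0.01848
  Condition Zeta: 0.068 × 0.16 = 0.01088
  Condition Delta: 0.3 × 0.33 = 0.099
  Condition Beta: 0.092 × 0.06 = 0.00552
Normalizing constant = 0.167304.
Largest term belongs to Condition Delta, so Condition Delta is most probable.

Condition Delta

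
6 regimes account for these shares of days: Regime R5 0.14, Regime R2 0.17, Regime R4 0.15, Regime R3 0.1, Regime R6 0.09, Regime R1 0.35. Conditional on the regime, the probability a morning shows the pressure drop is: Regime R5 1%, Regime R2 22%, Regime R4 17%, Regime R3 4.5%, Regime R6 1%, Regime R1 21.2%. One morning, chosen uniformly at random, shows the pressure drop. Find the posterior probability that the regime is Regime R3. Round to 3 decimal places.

0.031

Unnormalized posteriors (prior × likelihood):
  Regime R5: 0.14 × 0.01 = 0.0014
  Regime R2: 0.17 × 0.22 = 0.0374
  Regime R4: 0.15 × 0.17 = 0.0255
  Regime R3: 0.1 × 0.045 = 0.0045
  Regime R6: 0.09 × 0.01 = 0.0009
  Regime R1: 0.35 × 0.212 = 0.0742
Sum = 0.1439.
P(Regime R3 | evidence) = 0.0045 / 0.1439 ≈ 0.031.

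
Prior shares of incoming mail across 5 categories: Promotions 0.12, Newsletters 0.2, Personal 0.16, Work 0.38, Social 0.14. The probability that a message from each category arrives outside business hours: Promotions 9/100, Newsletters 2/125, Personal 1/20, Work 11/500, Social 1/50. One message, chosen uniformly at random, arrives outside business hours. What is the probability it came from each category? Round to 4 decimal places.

Compute prior × likelihood for every hypothesis:
  Promotions: 0.12 × 0.09 = 0.0108
  Newsletters: 0.2 × 0.016 = 0.0032
  Personal: 0.16 × 0.05 = 0.008
  Work: 0.38 × 0.022 = 0.00836
  Social: 0.14 × 0.02 = 0.0028
Total = 0.03316.
P(Promotions | off-hours) = 0.0108/0.03316 ≈ 0.3257
P(Newsletters | off-hours) = 0.0032/0.03316 ≈ 0.0965
P(Personal | off-hours) = 0.008/0.03316 ≈ 0.2413
P(Work | off-hours) = 0.00836/0.03316 ≈ 0.2521
P(Social | off-hours) = 0.0028/0.03316 ≈ 0.0844

Promotions 0.3257, Newsletters 0.0965, Personal 0.2413, Work 0.2521, Social 0.0844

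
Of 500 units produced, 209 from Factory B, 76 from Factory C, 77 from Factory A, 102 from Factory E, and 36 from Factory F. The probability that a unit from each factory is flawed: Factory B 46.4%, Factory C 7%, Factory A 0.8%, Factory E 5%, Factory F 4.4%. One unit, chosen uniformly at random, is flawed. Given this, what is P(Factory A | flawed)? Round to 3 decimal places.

By Bayes' rule, posterior ∝ prior × likelihood:
  Factory B: 0.418 × 0.464 = 0.193952
  Factory C: 0.152 × 0.07 = 0.01064
  Factory A: 0.154 × 0.008 = 0.001232
  Factory E: 0.204 × 0.05 = 0.0102
  Factory F: 0.072 × 0.044 = 0.003168
Total = 0.219192.
P(Factory A | evidence) = 0.001232 / 0.219192 ≈ 0.006.

0.006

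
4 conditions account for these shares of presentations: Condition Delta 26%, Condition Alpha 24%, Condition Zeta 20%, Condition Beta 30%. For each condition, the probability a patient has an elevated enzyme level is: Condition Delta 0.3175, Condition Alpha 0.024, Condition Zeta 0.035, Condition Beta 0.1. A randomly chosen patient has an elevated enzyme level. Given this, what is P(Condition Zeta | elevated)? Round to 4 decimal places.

Prior × likelihood for each hypothesis:
  Condition Delta: 0.26 × 0.3175 = 0.08255
  Condition Alpha: 0.24 × 0.024 = 0.00576
  Condition Zeta: 0.2 × 0.035 = 0.007
  Condition Beta: 0.3 × 0.1 = 0.03
Total = 0.12531.
P(Condition Zeta | evidence) = 0.007 / 0.12531 ≈ 0.0559.

0.0559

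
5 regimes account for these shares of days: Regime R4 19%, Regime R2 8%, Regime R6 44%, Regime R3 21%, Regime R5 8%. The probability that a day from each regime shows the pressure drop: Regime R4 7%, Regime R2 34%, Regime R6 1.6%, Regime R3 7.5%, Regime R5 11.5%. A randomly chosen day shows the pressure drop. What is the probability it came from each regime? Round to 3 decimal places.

Regime R4 0.183, Regime R2 0.375, Regime R6 0.097, Regime R3 0.217, Regime R5 0.127

By Bayes' rule, posterior ∝ prior × likelihood:
  Regime R4: 0.19 × 0.07 = 0.0133
  Regime R2: 0.08 × 0.34 = 0.0272
  Regime R6: 0.44 × 0.016 = 0.00704
  Regime R3: 0.21 × 0.075 = 0.01575
  Regime R5: 0.08 × 0.115 = 0.0092
Normalizing constant = 0.07249.
P(Regime R4 | drop) = 0.0133/0.07249 ≈ 0.183
P(Regime R2 | drop) = 0.0272/0.07249 ≈ 0.375
P(Regime R6 | drop) = 0.00704/0.07249 ≈ 0.097
P(Regime R3 | drop) = 0.01575/0.07249 ≈ 0.217
P(Regime R5 | drop) = 0.0092/0.07249 ≈ 0.127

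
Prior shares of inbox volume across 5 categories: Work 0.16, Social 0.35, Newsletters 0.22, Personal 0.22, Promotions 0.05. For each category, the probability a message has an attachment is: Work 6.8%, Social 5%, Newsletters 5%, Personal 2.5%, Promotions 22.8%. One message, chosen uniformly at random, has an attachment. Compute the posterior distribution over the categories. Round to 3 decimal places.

Unnormalized posteriors (prior × likelihood):
  Work: 0.16 × 0.068 = 0.01088
  Social: 0.35 × 0.05 = 0.0175
  Newsletters: 0.22 × 0.05 = 0.011
  Personal: 0.22 × 0.025 = 0.0055
  Promotions: 0.05 × 0.228 = 0.0114
Normalizing constant = 0.05628.
P(Work | attachment) = 0.01088/0.05628 ≈ 0.193
P(Social | attachment) = 0.0175/0.05628 ≈ 0.311
P(Newsletters | attachment) = 0.011/0.05628 ≈ 0.195
P(Personal | attachment) = 0.0055/0.05628 ≈ 0.098
P(Promotions | attachment) = 0.0114/0.05628 ≈ 0.203

Work 0.193, Social 0.311, Newsletters 0.195, Personal 0.098, Promotions 0.203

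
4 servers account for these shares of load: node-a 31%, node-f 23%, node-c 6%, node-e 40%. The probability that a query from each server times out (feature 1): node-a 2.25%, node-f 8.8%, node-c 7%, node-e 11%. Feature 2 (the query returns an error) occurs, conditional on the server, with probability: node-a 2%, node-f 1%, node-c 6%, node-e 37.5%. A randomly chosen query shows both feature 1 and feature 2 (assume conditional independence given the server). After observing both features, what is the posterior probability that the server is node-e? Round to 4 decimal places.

0.9653

By Bayes' rule, posterior ∝ prior × likelihood:
  node-a: 0.31 × 0.0225 × 0.02 = 0.0001395
  node-f: 0.23 × 0.088 × 0.01 = 0.0002024
  node-c: 0.06 × 0.07 × 0.06 = 0.000252
  node-e: 0.4 × 0.11 × 0.375 = 0.0165
Normalizing constant = 0.0170939.
P(node-e | evidence) = 0.0165 / 0.0170939 ≈ 0.9653.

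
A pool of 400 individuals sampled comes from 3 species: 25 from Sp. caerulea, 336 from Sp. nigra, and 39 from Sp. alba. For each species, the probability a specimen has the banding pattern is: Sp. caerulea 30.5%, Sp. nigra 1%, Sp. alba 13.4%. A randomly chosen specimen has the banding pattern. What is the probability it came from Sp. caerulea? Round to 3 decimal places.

By Bayes' rule, posterior ∝ prior × likelihood:
  Sp. caerulea: 0.0625 × 0.305 = 0.0190625
  Sp. nigra: 0.84 × 0.01 = 0.0084
  Sp. alba: 0.0975 × 0.134 = 0.013065
Total = 0.0405275.
P(Sp. caerulea | evidence) = 0.0190625 / 0.0405275 ≈ 0.470.

0.470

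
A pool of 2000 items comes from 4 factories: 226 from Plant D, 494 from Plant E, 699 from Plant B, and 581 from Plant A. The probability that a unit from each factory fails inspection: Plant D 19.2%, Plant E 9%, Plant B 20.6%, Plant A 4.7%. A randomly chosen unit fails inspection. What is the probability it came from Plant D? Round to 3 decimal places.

Unnormalized posteriors (prior × likelihood):
  Plant D: 0.113 × 0.192 = 0.021696
  Plant E: 0.247 × 0.09 = 0.02223
  Plant B: 0.3495 × 0.206 = 0.071997
  Plant A: 0.2905 × 0.047 = 0.0136535
Normalizing constant = 0.1295765.
P(Plant D | evidence) = 0.021696 / 0.1295765 ≈ 0.167.

0.167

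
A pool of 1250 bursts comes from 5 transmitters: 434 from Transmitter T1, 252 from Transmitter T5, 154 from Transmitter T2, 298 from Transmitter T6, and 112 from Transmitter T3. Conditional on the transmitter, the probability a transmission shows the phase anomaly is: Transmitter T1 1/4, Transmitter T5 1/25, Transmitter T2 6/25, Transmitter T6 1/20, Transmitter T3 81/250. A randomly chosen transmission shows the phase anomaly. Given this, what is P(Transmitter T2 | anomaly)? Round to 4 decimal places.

0.1788

Prior × likelihood for each hypothesis:
  Transmitter T1: 0.3472 × 0.25 = 0.0868
  Transmitter T5: 0.2016 × 0.04 = 0.008064
  Transmitter T2: 0.1232 × 0.24 = 0.029568
  Transmitter T6: 0.2384 × 0.05 = 0.01192
  Transmitter T3: 0.0896 × 0.324 = 0.0290304
Total = 0.1653824.
P(Transmitter T2 | evidence) = 0.029568 / 0.1653824 ≈ 0.1788.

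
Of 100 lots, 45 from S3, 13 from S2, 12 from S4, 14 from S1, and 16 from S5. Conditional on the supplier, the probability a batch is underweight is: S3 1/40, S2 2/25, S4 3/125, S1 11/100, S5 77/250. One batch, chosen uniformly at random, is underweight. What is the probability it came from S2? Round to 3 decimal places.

Compute prior × likelihood for every hypothesis:
  S3: 0.45 × 0.025 = 0.01125
  S2: 0.13 × 0.08 = 0.0104
  S4: 0.12 × 0.024 = 0.00288
  S1: 0.14 × 0.11 = 0.0154
  S5: 0.16 × 0.308 = 0.04928
Sum = 0.08921.
P(S2 | evidence) = 0.0104 / 0.08921 ≈ 0.117.

0.117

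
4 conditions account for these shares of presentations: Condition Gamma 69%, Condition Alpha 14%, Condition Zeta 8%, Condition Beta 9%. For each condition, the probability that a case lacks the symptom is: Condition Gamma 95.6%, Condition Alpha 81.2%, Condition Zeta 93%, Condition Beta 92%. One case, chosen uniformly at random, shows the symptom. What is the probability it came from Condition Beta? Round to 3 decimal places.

0.104

Taking complements, P(symptomatic | each) = Condition Gamma 0.044, Condition Alpha 0.188, Condition Zeta 0.07, Condition Beta 0.08.
By Bayes' rule, posterior ∝ prior × likelihood:
  Condition Gamma: 0.69 × 0.044 = 0.03036
  Condition Alpha: 0.14 × 0.188 = 0.02632
  Condition Zeta: 0.08 × 0.07 = 0.0056
  Condition Beta: 0.09 × 0.08 = 0.0072
Normalizing constant = 0.06948.
P(Condition Beta | evidence) = 0.0072 / 0.06948 ≈ 0.104.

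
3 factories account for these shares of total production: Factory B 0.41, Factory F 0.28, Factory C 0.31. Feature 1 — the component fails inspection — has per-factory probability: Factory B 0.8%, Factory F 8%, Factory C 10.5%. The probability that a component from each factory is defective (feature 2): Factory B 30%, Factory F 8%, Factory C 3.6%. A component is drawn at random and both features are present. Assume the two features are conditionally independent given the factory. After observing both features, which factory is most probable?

By Bayes' rule, posterior ∝ prior × likelihood:
  Factory B: 0.41 × 0.008 × 0.3 = 0.000984
  Factory F: 0.28 × 0.08 × 0.08 = 0.001792
  Factory C: 0.31 × 0.105 × 0.036 = 0.0011718
Total = 0.0039478.
Largest term belongs to Factory F, so Factory F is most probable.

Factory F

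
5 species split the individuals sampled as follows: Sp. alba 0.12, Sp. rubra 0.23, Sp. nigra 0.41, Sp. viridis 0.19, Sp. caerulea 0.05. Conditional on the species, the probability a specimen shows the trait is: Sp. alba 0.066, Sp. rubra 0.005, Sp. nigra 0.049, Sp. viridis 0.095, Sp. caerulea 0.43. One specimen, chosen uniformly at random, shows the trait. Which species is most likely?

Prior × likelihood for each hypothesis:
  Sp. alba: 0.12 × 0.066 = 0.00792
  Sp. rubra: 0.23 × 0.005 = 0.00115
  Sp. nigra: 0.41 × 0.049 = 0.02009
  Sp. viridis: 0.19 × 0.095 = 0.01805
  Sp. caerulea: 0.05 × 0.43 = 0.0215
Total = 0.06871.
Largest term belongs to Sp. caerulea, so Sp. caerulea is most probable.

Sp. caerulea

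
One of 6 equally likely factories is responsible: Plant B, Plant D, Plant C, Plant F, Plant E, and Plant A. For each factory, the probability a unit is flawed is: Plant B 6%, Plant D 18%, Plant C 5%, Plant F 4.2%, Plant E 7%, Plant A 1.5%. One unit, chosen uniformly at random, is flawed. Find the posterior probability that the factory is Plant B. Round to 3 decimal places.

0.144

Since the prior is uniform, the posterior is proportional to the likelihood:
  Plant B: 0.06
  Plant D: 0.18
  Plant C: 0.05
  Plant F: 0.042
  Plant E: 0.07
  Plant A: 0.015
Sum = 0.417.
P(Plant B | evidence) = 0.06 / 0.417 ≈ 0.144.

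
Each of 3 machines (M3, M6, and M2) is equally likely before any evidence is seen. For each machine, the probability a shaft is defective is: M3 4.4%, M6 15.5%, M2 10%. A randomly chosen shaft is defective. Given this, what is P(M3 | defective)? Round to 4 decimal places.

0.1472

With a uniform prior (1/3 each), posterior ∝ likelihood:
  M3: 0.044
  M6: 0.155
  M2: 0.1
Total = 0.299.
P(M3 | evidence) = 0.044 / 0.299 ≈ 0.1472.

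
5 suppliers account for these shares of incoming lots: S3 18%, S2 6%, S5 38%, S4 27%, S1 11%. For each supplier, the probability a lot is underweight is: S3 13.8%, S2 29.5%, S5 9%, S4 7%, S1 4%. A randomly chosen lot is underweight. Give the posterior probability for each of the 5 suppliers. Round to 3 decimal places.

S3 0.248, S2 0.177, S5 0.342, S4 0.189, S1 0.044

Compute prior × likelihood for every hypothesis:
  S3: 0.18 × 0.138 = 0.02484
  S2: 0.06 × 0.295 = 0.0177
  S5: 0.38 × 0.09 = 0.0342
  S4: 0.27 × 0.07 = 0.0189
  S1: 0.11 × 0.04 = 0.0044
Sum = 0.10004.
P(S3 | underweight) = 0.02484/0.10004 ≈ 0.248
P(S2 | underweight) = 0.0177/0.10004 ≈ 0.177
P(S5 | underweight) = 0.0342/0.10004 ≈ 0.342
P(S4 | underweight) = 0.0189/0.10004 ≈ 0.189
P(S1 | underweight) = 0.0044/0.10004 ≈ 0.044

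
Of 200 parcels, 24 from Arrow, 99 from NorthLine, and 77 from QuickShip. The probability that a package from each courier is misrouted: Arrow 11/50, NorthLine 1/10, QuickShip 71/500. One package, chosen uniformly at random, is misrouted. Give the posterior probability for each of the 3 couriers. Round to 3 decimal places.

Compute prior × likelihood for every hypothesis:
  Arrow: 0.12 × 0.22 = 0.0264
  NorthLine: 0.495 × 0.1 = 0.0495
  QuickShip: 0.385 × 0.142 = 0.05467
Total = 0.13057.
P(Arrow | misrouted) = 0.0264/0.13057 ≈ 0.202
P(NorthLine | misrouted) = 0.0495/0.13057 ≈ 0.379
P(QuickShip | misrouted) = 0.05467/0.13057 ≈ 0.419
(Check: 0.202+0.379+0.419 = 1.000.)

Arrow 0.202, NorthLine 0.379, QuickShip 0.419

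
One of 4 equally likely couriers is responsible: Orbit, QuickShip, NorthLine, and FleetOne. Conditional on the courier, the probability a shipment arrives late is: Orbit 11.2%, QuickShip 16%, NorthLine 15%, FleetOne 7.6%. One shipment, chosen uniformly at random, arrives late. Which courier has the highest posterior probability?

QuickShip

With a uniform prior (1/4 each), posterior ∝ likelihood:
  Orbit: 0.112
  QuickShip: 0.16
  NorthLine: 0.15
  FleetOne: 0.076
Normalizing constant = 0.498.
Largest term belongs to QuickShip, so QuickShip is most probable.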